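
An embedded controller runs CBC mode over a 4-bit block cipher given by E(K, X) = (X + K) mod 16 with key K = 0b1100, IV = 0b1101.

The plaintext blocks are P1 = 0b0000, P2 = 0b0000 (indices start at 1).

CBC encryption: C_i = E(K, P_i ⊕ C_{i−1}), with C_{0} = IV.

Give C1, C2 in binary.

C1 = 0b1001, C2 = 0b0101

C1: P1 ⊕ 0b1101 = 0b1101; E(K, 0b1101) = 0b1001.
C2: P2 ⊕ 0b1001 = 0b1001; E(K, 0b1001) = 0b0101.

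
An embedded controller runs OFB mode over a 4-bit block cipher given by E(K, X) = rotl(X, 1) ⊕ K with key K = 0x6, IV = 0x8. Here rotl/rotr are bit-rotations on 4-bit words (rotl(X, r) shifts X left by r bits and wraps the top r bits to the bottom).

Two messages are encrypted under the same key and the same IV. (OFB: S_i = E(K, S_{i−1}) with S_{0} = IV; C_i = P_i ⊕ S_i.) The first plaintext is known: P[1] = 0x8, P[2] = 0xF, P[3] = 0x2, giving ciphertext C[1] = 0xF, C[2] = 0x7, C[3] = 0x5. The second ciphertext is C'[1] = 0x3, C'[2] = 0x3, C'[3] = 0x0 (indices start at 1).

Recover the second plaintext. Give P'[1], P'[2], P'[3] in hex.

In OFB with a reused IV, both messages share the same keystream S_i, so C_i ⊕ C'_i = P_i ⊕ P'_i and thus P'_i = P_i ⊕ C_i ⊕ C'_i.
P'[1]: 0x8 ⊕ 0xF ⊕ 0x3 = 0x4.
P'[2]: 0xF ⊕ 0x7 ⊕ 0x3 = 0xB.
P'[3]: 0x2 ⊕ 0x5 ⊕ 0x0 = 0x7.

P'[1] = 0x4, P'[2] = 0xB, P'[3] = 0x7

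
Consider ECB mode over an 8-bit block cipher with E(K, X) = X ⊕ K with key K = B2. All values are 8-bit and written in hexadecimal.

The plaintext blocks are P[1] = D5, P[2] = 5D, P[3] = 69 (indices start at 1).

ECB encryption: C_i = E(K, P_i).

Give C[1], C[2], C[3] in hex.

C[1] = 67, C[2] = EF, C[3] = DB

C[1]: E(K, D5) = 67.
C[2]: E(K, 5D) = EF.
C[3]: E(K, 69) = DB.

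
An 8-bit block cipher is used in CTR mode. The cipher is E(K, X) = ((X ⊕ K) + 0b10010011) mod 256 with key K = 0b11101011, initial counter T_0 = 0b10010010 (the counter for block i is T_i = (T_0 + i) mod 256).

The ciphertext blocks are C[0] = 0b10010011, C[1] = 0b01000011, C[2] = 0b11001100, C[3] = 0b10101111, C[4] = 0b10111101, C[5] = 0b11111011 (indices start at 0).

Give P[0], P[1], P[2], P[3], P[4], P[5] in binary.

CTR decryption: S_i = E(K, T_i) where T_i is the counter for block i; P_i = C_i ⊕ S_i.
P[0]: T = 0b10010010, S = E(K, T) = 0b00001100; 0b10010011 ⊕ 0b00001100 = 0b10011111.
P[1]: T = 0b10010011, S = E(K, T) = 0b00001011; 0b01000011 ⊕ 0b00001011 = 0b01001000.
P[2]: T = 0b10010100, S = E(K, T) = 0b00010010; 0b11001100 ⊕ 0b00010010 = 0b11011110.
P[3]: T = 0b10010101, S = E(K, T) = 0b00010001; 0b10101111 ⊕ 0b00010001 = 0b10111110.
P[4]: T = 0b10010110, S = E(K, T) = 0b00010000; 0b10111101 ⊕ 0b00010000 = 0b10101101.
P[5]: T = 0b10010111, S = E(K, T) = 0b00001111; 0b11111011 ⊕ 0b00001111 = 0b11110100.

P[0] = 0b10011111, P[1] = 0b01001000, P[2] = 0b11011110, P[3] = 0b10111110, P[4] = 0b10101101, P[5] = 0b11110100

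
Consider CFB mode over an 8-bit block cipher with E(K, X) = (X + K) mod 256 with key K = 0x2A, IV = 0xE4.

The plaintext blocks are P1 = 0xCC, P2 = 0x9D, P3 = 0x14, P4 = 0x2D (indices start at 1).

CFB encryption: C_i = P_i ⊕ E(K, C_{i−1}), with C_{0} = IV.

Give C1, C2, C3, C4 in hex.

C1: E(K, 0xE4) = 0x0E; 0xCC ⊕ 0x0E = 0xC2.
C2: E(K, 0xC2) = 0xEC; 0x9D ⊕ 0xEC = 0x71.
C3: E(K, 0x71) = 0x9B; 0x14 ⊕ 0x9B = 0x8F.
C4: E(K, 0x8F) = 0xB9; 0x2D ⊕ 0xB9 = 0x94.

C1 = 0xC2, C2 = 0x71, C3 = 0x8F, C4 = 0x94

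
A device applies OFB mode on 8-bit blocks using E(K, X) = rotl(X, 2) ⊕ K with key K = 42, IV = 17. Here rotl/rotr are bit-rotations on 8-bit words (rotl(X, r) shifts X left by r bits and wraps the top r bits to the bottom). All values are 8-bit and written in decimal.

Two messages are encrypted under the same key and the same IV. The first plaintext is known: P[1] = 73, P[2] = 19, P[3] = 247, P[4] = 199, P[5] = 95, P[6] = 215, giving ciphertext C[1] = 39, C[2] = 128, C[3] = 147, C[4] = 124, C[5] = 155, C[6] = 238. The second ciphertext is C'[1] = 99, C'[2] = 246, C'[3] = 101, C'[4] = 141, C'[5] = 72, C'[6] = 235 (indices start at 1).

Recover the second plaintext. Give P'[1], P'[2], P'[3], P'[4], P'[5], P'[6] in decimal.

In OFB with a reused IV, both messages share the same keystream S_i, so C_i ⊕ C'_i = P_i ⊕ P'_i and thus P'_i = P_i ⊕ C_i ⊕ C'_i.
P'[1]: 73 ⊕ 39 ⊕ 99 = 13.
P'[2]: 19 ⊕ 128 ⊕ 246 = 101.
P'[3]: 247 ⊕ 147 ⊕ 101 = 1.
P'[4]: 199 ⊕ 124 ⊕ 141 = 54.
P'[5]: 95 ⊕ 155 ⊕ 72 = 140.
P'[6]: 215 ⊕ 238 ⊕ 235 = 210.

P'[1] = 13, P'[2] = 101, P'[3] = 1, P'[4] = 54, P'[5] = 140, P'[6] = 210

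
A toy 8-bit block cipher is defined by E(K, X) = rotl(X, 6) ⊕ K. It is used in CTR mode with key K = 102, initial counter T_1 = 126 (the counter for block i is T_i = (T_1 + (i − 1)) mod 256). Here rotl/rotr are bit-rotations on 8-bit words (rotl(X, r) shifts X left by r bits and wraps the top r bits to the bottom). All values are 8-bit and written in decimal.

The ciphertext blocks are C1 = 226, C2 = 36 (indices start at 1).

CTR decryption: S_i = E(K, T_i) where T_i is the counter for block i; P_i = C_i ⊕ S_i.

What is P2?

P2 = 157

P2: T = 127, S = E(K, T) = 185; 36 ⊕ 185 = 157.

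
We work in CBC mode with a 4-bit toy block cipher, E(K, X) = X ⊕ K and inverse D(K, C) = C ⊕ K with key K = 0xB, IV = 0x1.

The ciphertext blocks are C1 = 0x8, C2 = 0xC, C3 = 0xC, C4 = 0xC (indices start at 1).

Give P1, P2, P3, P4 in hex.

CBC decryption: P_i = D(K, C_i) ⊕ C_{i−1}, with C_{0} = IV.
P1: D(K, 0x8) = 0x3; 0x3 ⊕ 0x1 = 0x2.
P2: D(K, 0xC) = 0x7; 0x7 ⊕ 0x8 = 0xF.
P3: D(K, 0xC) = 0x7; 0x7 ⊕ 0xC = 0xB.
P4: D(K, 0xC) = 0x7; 0x7 ⊕ 0xC = 0xB.

P1 = 0x2, P2 = 0xF, P3 = 0xB, P4 = 0xB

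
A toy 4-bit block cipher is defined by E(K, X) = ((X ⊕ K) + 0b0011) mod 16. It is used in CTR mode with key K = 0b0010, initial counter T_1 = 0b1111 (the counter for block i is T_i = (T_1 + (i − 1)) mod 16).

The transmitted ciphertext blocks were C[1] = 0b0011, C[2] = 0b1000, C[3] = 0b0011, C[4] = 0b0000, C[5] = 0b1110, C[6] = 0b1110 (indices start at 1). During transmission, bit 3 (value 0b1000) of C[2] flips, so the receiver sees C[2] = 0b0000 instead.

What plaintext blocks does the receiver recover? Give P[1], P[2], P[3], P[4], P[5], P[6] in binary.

P[1] = 0b0011, P[2] = 0b0101, P[3] = 0b0101, P[4] = 0b0011, P[5] = 0b1010, P[6] = 0b0111

CTR decryption: S_i = E(K, T_i) where T_i is the counter for block i; P_i = C_i ⊕ S_i.
Only C[2] changed, to 0b0000. In CTR, a change in C_i flips the same bit in P_i only; the keystream is unaffected. Decrypting the received ciphertext:
P[1]: T = 0b1111, S = E(K, T) = 0b0000; 0b0011 ⊕ 0b0000 = 0b0011.
P[2]: T = 0b0000, S = E(K, T) = 0b0101; 0b0000 ⊕ 0b0101 = 0b0101.
P[3]: T = 0b0001, S = E(K, T) = 0b0110; 0b0011 ⊕ 0b0110 = 0b0101.
P[4]: T = 0b0010, S = E(K, T) = 0b0011; 0b0000 ⊕ 0b0011 = 0b0011.
P[5]: T = 0b0011, S = E(K, T) = 0b0100; 0b1110 ⊕ 0b0100 = 0b1010.
P[6]: T = 0b0100, S = E(K, T) = 0b1001; 0b1110 ⊕ 0b1001 = 0b0111.
Blocks that differ from the original plaintext: P[2].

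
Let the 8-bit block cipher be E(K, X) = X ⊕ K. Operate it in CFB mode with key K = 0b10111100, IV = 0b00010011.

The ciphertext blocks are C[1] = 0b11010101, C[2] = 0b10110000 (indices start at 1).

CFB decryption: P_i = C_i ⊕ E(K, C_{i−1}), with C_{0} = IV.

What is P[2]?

P[2]: E(K, 0b11010101) = 0b01101001; 0b10110000 ⊕ 0b01101001 = 0b11011001.

P[2] = 0b11011001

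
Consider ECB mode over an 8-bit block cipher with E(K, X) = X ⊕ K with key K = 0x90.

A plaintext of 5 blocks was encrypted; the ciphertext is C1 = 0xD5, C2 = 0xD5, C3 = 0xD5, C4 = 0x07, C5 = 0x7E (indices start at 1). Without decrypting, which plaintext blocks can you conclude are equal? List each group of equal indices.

ECB encrypts each block independently with the same key, so equal ciphertext blocks imply equal plaintext blocks.
C1 = C2 = C3 = 0xD5, so P1 = P2 = P3.

P1 = P2 = P3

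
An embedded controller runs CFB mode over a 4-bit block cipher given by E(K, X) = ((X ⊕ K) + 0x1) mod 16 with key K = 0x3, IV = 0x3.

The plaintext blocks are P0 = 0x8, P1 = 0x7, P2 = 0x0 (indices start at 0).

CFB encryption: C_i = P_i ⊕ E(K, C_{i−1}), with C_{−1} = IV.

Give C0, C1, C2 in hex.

C0 = 0x9, C1 = 0xC, C2 = 0x0

C0: E(K, 0x3) = 0x1; 0x8 ⊕ 0x1 = 0x9.
C1: E(K, 0x9) = 0xB; 0x7 ⊕ 0xB = 0xC.
C2: E(K, 0xC) = 0x0; 0x0 ⊕ 0x0 = 0x0.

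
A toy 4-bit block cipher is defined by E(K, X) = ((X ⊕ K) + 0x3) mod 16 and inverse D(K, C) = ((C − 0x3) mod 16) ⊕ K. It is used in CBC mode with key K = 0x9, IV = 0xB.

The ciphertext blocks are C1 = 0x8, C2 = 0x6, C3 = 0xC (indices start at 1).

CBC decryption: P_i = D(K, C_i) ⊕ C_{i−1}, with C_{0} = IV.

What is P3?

P3: D(K, 0xC) = 0x0; 0x0 ⊕ 0x6 = 0x6.

P3 = 0x6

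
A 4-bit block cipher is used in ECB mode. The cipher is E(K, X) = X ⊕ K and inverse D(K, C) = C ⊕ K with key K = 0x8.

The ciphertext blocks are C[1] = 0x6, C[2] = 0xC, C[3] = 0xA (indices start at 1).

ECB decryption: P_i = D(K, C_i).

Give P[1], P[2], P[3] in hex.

P[1]: D(K, 0x6) = 0xE.
P[2]: D(K, 0xC) = 0x4.
P[3]: D(K, 0xA) = 0x2.

P[1] = 0xE, P[2] = 0x4, P[3] = 0x2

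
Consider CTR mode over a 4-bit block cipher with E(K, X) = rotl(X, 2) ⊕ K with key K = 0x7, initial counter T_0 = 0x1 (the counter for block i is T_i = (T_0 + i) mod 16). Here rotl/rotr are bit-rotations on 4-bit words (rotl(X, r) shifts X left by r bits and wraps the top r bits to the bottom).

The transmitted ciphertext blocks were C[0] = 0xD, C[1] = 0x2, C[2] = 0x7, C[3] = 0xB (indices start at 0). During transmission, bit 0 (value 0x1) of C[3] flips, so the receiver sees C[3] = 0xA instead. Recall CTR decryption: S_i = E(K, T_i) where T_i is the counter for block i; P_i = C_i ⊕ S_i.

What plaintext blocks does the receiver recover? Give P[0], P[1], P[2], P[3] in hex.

Only C[3] changed, to 0xA. In CTR, a change in C_i flips the same bit in P_i only; the keystream is unaffected. Decrypting the received ciphertext:
P[0]: T = 0x1, S = E(K, T) = 0x3; 0xD ⊕ 0x3 = 0xE.
P[1]: T = 0x2, S = E(K, T) = 0xF; 0x2 ⊕ 0xF = 0xD.
P[2]: T = 0x3, S = E(K, T) = 0xB; 0x7 ⊕ 0xB = 0xC.
P[3]: T = 0x4, S = E(K, T) = 0x6; 0xA ⊕ 0x6 = 0xC.
Blocks that differ from the original plaintext: P[3].

P[0] = 0xE, P[1] = 0xD, P[2] = 0xC, P[3] = 0xC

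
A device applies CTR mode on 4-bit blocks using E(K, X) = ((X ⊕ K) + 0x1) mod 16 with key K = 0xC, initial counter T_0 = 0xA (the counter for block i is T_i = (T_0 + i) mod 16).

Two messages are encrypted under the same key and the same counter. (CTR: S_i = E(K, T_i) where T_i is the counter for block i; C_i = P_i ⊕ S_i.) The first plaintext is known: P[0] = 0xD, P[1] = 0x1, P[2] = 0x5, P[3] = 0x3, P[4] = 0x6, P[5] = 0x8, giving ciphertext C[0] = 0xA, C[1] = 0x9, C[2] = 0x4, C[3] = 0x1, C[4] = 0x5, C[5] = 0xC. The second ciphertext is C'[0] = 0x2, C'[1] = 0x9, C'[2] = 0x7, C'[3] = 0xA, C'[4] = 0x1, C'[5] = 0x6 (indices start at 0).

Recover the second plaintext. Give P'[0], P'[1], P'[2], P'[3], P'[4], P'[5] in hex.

P'[0] = 0x5, P'[1] = 0x1, P'[2] = 0x6, P'[3] = 0x8, P'[4] = 0x2, P'[5] = 0x2

In CTR with a reused counter, both messages share the same keystream S_i, so C_i ⊕ C'_i = P_i ⊕ P'_i and thus P'_i = P_i ⊕ C_i ⊕ C'_i.
P'[0]: 0xD ⊕ 0xA ⊕ 0x2 = 0x5.
P'[1]: 0x1 ⊕ 0x9 ⊕ 0x9 = 0x1.
P'[2]: 0x5 ⊕ 0x4 ⊕ 0x7 = 0x6.
P'[3]: 0x3 ⊕ 0x1 ⊕ 0xA = 0x8.
P'[4]: 0x6 ⊕ 0x5 ⊕ 0x1 = 0x2.
P'[5]: 0x8 ⊕ 0xC ⊕ 0x6 = 0x2.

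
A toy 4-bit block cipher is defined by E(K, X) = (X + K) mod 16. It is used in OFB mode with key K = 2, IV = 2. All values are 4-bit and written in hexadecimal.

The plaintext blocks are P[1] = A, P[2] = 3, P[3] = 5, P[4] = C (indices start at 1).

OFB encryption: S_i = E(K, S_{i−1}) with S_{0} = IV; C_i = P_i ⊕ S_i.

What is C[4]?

C[4] = 6

C[1]: S = E(K, 2) = 4; A ⊕ 4 = E.
C[2]: S = E(K, 4) = 6; 3 ⊕ 6 = 5.
C[3]: S = E(K, 6) = 8; 5 ⊕ 8 = D.
C[4]: S = E(K, 8) = A; C ⊕ A = 6.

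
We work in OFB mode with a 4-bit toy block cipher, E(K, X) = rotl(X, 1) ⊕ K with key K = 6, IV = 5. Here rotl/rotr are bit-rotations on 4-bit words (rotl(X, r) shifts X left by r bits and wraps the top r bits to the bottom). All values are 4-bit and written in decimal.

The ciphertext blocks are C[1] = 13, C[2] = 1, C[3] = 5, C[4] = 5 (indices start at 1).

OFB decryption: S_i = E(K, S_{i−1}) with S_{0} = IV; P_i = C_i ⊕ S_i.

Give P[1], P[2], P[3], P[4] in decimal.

P[1]: S = E(K, 5) = 12; 13 ⊕ 12 = 1.
P[2]: S = E(K, 12) = 15; 1 ⊕ 15 = 14.
P[3]: S = E(K, 15) = 9; 5 ⊕ 9 = 12.
P[4]: S = E(K, 9) = 5; 5 ⊕ 5 = 0.

P[1] = 1, P[2] = 14, P[3] = 12, P[4] = 0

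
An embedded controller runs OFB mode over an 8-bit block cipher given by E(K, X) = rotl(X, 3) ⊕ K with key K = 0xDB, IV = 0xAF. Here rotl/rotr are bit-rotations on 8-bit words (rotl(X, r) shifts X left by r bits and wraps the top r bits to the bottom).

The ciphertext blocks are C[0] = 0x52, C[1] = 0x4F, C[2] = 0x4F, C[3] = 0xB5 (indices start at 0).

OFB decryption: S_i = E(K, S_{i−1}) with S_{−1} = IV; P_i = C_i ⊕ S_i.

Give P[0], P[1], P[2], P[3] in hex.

P[0]: S = E(K, 0xAF) = 0xA6; 0x52 ⊕ 0xA6 = 0xF4.
P[1]: S = E(K, 0xA6) = 0xEE; 0x4F ⊕ 0xEE = 0xA1.
P[2]: S = E(K, 0xEE) = 0xAC; 0x4F ⊕ 0xAC = 0xE3.
P[3]: S = E(K, 0xAC) = 0xBE; 0xB5 ⊕ 0xBE = 0x0B.

P[0] = 0xF4, P[1] = 0xA1, P[2] = 0xE3, P[3] = 0x0B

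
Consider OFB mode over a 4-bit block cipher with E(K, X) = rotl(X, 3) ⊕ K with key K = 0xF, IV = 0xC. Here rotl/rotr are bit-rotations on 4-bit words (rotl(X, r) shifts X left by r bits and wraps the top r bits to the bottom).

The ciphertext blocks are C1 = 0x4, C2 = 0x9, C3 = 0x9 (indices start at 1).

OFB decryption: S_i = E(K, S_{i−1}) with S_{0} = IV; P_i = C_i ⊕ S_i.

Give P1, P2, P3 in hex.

P1 = 0xD, P2 = 0xA, P3 = 0xF

P1: S = E(K, 0xC) = 0x9; 0x4 ⊕ 0x9 = 0xD.
P2: S = E(K, 0x9) = 0x3; 0x9 ⊕ 0x3 = 0xA.
P3: S = E(K, 0x3) = 0x6; 0x9 ⊕ 0x6 = 0xF.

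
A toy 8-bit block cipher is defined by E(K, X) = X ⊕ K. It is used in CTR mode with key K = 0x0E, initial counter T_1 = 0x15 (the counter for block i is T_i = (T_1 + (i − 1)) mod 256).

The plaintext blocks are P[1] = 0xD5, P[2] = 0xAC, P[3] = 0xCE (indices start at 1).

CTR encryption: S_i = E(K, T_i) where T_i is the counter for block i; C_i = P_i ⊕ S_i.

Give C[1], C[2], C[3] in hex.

C[1] = 0xCE, C[2] = 0xB4, C[3] = 0xD7

C[1]: T = 0x15, S = E(K, T) = 0x1B; 0xD5 ⊕ 0x1B = 0xCE.
C[2]: T = 0x16, S = E(K, T) = 0x18; 0xAC ⊕ 0x18 = 0xB4.
C[3]: T = 0x17, S = E(K, T) = 0x19; 0xCE ⊕ 0x19 = 0xD7.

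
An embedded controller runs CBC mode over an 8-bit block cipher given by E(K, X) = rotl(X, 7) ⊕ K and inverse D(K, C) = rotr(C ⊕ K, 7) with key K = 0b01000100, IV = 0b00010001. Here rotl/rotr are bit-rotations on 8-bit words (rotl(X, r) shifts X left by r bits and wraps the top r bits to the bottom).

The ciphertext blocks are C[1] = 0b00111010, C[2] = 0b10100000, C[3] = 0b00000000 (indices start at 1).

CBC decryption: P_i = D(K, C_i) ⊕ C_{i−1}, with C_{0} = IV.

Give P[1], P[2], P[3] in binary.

P[1] = 0b11101101, P[2] = 0b11110011, P[3] = 0b00101000

P[1]: D(K, 0b00111010) = 0b11111100; 0b11111100 ⊕ 0b00010001 = 0b11101101.
P[2]: D(K, 0b10100000) = 0b11001001; 0b11001001 ⊕ 0b00111010 = 0b11110011.
P[3]: D(K, 0b00000000) = 0b10001000; 0b10001000 ⊕ 0b10100000 = 0b00101000.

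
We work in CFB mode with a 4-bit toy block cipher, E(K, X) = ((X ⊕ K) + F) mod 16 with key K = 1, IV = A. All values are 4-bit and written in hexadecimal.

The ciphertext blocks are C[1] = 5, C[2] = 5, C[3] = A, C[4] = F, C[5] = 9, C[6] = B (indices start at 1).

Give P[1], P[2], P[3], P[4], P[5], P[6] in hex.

P[1] = F, P[2] = 6, P[3] = 9, P[4] = 5, P[5] = 4, P[6] = C

CFB decryption: P_i = C_i ⊕ E(K, C_{i−1}), with C_{0} = IV.
P[1]: E(K, A) = A; 5 ⊕ A = F.
P[2]: E(K, 5) = 3; 5 ⊕ 3 = 6.
P[3]: E(K, 5) = 3; A ⊕ 3 = 9.
P[4]: E(K, A) = A; F ⊕ A = 5.
P[5]: E(K, F) = D; 9 ⊕ D = 4.
P[6]: E(K, 9) = 7; B ⊕ 7 = C.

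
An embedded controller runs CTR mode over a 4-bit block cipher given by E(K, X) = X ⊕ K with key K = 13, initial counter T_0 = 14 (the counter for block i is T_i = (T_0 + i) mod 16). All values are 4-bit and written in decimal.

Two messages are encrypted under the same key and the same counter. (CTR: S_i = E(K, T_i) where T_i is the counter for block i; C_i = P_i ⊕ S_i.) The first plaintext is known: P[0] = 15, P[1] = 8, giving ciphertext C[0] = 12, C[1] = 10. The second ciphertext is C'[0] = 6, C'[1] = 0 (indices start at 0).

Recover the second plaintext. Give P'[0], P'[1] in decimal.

In CTR with a reused counter, both messages share the same keystream S_i, so C_i ⊕ C'_i = P_i ⊕ P'_i and thus P'_i = P_i ⊕ C_i ⊕ C'_i.
P'[0]: 15 ⊕ 12 ⊕ 6 = 5.
P'[1]: 8 ⊕ 10 ⊕ 0 = 2.

P'[0] = 5, P'[1] = 2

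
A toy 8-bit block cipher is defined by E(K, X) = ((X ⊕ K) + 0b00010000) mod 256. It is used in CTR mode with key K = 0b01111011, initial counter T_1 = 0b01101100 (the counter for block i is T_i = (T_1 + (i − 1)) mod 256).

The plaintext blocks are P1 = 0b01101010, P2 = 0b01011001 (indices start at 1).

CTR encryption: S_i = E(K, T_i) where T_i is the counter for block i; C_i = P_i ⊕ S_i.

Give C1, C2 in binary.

C1 = 0b01001101, C2 = 0b01111111

C1: T = 0b01101100, S = E(K, T) = 0b00100111; 0b01101010 ⊕ 0b00100111 = 0b01001101.
C2: T = 0b01101101, S = E(K, T) = 0b00100110; 0b01011001 ⊕ 0b00100110 = 0b01111111.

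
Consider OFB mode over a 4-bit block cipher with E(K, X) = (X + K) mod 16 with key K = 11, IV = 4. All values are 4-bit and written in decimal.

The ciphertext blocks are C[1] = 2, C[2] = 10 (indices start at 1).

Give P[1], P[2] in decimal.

OFB decryption: S_i = E(K, S_{i−1}) with S_{0} = IV; P_i = C_i ⊕ S_i.
P[1]: S = E(K, 4) = 15; 2 ⊕ 15 = 13.
P[2]: S = E(K, 15) = 10; 10 ⊕ 10 = 0.

P[1] = 13, P[2] = 0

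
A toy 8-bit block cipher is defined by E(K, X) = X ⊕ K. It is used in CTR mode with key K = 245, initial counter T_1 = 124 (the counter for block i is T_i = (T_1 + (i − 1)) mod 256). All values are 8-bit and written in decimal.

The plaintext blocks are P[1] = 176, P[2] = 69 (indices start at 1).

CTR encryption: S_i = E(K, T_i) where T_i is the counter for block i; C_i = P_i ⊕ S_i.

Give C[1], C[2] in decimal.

C[1]: T = 124, S = E(K, T) = 137; 176 ⊕ 137 = 57.
C[2]: T = 125, S = E(K, T) = 136; 69 ⊕ 136 = 205.

C[1] = 57, C[2] = 205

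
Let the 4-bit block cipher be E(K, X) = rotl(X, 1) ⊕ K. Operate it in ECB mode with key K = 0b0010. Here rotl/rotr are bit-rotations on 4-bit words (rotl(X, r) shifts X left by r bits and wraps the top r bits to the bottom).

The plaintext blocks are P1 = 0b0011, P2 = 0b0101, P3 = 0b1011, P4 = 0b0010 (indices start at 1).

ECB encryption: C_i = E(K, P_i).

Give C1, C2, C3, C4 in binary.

C1: E(K, 0b0011) = 0b0100.
C2: E(K, 0b0101) = 0b1000.
C3: E(K, 0b1011) = 0b0101.
C4: E(K, 0b0010) = 0b0110.

C1 = 0b0100, C2 = 0b1000, C3 = 0b0101, C4 = 0b0110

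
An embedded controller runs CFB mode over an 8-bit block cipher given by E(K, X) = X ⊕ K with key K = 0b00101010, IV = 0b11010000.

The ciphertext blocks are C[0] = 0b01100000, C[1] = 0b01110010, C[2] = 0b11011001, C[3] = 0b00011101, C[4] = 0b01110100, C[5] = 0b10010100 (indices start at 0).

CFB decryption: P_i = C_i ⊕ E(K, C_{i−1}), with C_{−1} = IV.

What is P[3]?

P[3] = 0b11101110

P[3]: E(K, 0b11011001) = 0b11110011; 0b00011101 ⊕ 0b11110011 = 0b11101110.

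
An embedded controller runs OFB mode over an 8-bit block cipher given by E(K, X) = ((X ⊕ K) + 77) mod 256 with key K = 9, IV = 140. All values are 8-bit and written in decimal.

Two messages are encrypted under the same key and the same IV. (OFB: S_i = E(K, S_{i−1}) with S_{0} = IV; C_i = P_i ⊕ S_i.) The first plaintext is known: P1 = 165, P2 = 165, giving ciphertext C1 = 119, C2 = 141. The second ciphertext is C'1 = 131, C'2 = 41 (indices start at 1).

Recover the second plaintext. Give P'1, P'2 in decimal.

In OFB with a reused IV, both messages share the same keystream S_i, so C_i ⊕ C'_i = P_i ⊕ P'_i and thus P'_i = P_i ⊕ C_i ⊕ C'_i.
P'1: 165 ⊕ 119 ⊕ 131 = 81.
P'2: 165 ⊕ 141 ⊕ 41 = 1.

P'1 = 81, P'2 = 1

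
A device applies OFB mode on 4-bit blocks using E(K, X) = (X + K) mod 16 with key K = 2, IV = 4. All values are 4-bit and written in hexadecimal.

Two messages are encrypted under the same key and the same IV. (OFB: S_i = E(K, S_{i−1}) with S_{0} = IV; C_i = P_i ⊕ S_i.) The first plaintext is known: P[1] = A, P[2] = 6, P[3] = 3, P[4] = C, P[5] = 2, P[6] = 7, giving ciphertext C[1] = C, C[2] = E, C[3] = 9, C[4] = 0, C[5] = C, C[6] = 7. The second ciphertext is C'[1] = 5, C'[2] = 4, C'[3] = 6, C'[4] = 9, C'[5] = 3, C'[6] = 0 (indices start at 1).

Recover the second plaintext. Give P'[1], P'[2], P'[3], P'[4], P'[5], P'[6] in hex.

In OFB with a reused IV, both messages share the same keystream S_i, so C_i ⊕ C'_i = P_i ⊕ P'_i and thus P'_i = P_i ⊕ C_i ⊕ C'_i.
P'[1]: A ⊕ C ⊕ 5 = 3.
P'[2]: 6 ⊕ E ⊕ 4 = C.
P'[3]: 3 ⊕ 9 ⊕ 6 = C.
P'[4]: C ⊕ 0 ⊕ 9 = 5.
P'[5]: 2 ⊕ C ⊕ 3 = D.
P'[6]: 7 ⊕ 7 ⊕ 0 = 0.

P'[1] = 3, P'[2] = C, P'[3] = C, P'[4] = 5, P'[5] = D, P'[6] = 0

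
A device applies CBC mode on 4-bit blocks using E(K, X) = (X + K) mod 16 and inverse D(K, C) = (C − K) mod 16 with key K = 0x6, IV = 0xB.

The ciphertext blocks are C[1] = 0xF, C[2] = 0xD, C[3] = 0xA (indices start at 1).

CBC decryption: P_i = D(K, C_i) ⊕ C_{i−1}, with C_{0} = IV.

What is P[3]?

P[3] = 0x9

P[3]: D(K, 0xA) = 0x4; 0x4 ⊕ 0xD = 0x9.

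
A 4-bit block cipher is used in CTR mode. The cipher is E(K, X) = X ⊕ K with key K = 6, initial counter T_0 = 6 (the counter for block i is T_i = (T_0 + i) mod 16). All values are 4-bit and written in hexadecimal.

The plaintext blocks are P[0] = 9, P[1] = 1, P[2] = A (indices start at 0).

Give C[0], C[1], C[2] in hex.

CTR encryption: S_i = E(K, T_i) where T_i is the counter for block i; C_i = P_i ⊕ S_i.
C[0]: T = 6, S = E(K, T) = 0; 9 ⊕ 0 = 9.
C[1]: T = 7, S = E(K, T) = 1; 1 ⊕ 1 = 0.
C[2]: T = 8, S = E(K, T) = E; A ⊕ E = 4.

C[0] = 9, C[1] = 0, C[2] = 4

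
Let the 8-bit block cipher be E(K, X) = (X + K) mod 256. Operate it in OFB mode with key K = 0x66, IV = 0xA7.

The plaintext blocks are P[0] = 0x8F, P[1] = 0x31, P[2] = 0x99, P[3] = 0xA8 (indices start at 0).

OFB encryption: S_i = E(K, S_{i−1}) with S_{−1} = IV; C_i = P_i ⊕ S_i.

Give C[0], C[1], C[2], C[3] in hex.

C[0] = 0x82, C[1] = 0x42, C[2] = 0x40, C[3] = 0x97

C[0]: S = E(K, 0xA7) = 0x0D; 0x8F ⊕ 0x0D = 0x82.
C[1]: S = E(K, 0x0D) = 0x73; 0x31 ⊕ 0x73 = 0x42.
C[2]: S = E(K, 0x73) = 0xD9; 0x99 ⊕ 0xD9 = 0x40.
C[3]: S = E(K, 0xD9) = 0x3F; 0xA8 ⊕ 0x3F = 0x97.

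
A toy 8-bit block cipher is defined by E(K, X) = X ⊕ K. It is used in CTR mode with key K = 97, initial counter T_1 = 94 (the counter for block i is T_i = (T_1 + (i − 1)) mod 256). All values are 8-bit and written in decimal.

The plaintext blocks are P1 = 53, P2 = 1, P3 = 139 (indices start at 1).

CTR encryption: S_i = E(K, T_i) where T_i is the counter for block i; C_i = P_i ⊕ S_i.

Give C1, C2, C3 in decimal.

C1: T = 94, S = E(K, T) = 63; 53 ⊕ 63 = 10.
C2: T = 95, S = E(K, T) = 62; 1 ⊕ 62 = 63.
C3: T = 96, S = E(K, T) = 1; 139 ⊕ 1 = 138.

C1 = 10, C2 = 63, C3 = 138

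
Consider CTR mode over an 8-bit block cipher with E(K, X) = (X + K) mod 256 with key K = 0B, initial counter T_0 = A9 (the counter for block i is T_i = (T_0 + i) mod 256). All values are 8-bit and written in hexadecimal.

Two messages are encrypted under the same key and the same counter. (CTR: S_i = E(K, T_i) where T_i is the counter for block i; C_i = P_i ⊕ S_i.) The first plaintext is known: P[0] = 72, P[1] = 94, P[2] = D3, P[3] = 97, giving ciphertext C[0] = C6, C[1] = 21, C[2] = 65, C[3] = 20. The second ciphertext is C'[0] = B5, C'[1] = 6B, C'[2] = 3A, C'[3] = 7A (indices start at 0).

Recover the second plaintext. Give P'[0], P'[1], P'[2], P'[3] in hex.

P'[0] = 01, P'[1] = DE, P'[2] = 8C, P'[3] = CD

In CTR with a reused counter, both messages share the same keystream S_i, so C_i ⊕ C'_i = P_i ⊕ P'_i and thus P'_i = P_i ⊕ C_i ⊕ C'_i.
P'[0]: 72 ⊕ C6 ⊕ B5 = 01.
P'[1]: 94 ⊕ 21 ⊕ 6B = DE.
P'[2]: D3 ⊕ 65 ⊕ 3A = 8C.
P'[3]: 97 ⊕ 20 ⊕ 7A = CD.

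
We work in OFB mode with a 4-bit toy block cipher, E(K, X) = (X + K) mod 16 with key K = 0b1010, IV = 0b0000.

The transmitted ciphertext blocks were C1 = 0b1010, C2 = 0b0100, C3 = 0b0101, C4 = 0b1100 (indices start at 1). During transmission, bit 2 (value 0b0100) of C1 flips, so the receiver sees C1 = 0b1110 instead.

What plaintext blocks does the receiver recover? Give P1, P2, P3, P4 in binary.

P1 = 0b0100, P2 = 0b0000, P3 = 0b1011, P4 = 0b0100

OFB decryption: S_i = E(K, S_{i−1}) with S_{0} = IV; P_i = C_i ⊕ S_i.
Only C1 changed, to 0b1110. In OFB, a change in C_i flips the same bit in P_i only; the keystream is unaffected. Decrypting the received ciphertext:
P1: S = E(K, 0b0000) = 0b1010; 0b1110 ⊕ 0b1010 = 0b0100.
P2: S = E(K, 0b1010) = 0b0100; 0b0100 ⊕ 0b0100 = 0b0000.
P3: S = E(K, 0b0100) = 0b1110; 0b0101 ⊕ 0b1110 = 0b1011.
P4: S = E(K, 0b1110) = 0b1000; 0b1100 ⊕ 0b1000 = 0b0100.
Blocks that differ from the original plaintext: P1.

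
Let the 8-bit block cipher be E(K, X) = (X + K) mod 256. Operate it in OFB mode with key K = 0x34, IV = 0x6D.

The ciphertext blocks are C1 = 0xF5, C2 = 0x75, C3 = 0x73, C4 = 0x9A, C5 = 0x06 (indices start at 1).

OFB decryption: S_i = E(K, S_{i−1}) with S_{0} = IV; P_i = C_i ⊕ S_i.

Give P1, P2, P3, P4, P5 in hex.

P1 = 0x54, P2 = 0xA0, P3 = 0x7A, P4 = 0xA7, P5 = 0x77

P1: S = E(K, 0x6D) = 0xA1; 0xF5 ⊕ 0xA1 = 0x54.
P2: S = E(K, 0xA1) = 0xD5; 0x75 ⊕ 0xD5 = 0xA0.
P3: S = E(K, 0xD5) = 0x09; 0x73 ⊕ 0x09 = 0x7A.
P4: S = E(K, 0x09) = 0x3D; 0x9A ⊕ 0x3D = 0xA7.
P5: S = E(K, 0x3D) = 0x71; 0x06 ⊕ 0x71 = 0x77.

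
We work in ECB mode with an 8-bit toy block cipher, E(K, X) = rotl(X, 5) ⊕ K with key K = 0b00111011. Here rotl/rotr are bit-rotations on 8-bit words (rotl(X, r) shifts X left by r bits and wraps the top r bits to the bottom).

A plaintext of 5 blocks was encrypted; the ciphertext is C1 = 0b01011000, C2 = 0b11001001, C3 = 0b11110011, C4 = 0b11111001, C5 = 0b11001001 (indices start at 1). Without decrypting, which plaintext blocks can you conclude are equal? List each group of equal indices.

ECB encrypts each block independently with the same key, so equal ciphertext blocks imply equal plaintext blocks.
C2 = C5 = 0b11001001, so P2 = P5.

P2 = P5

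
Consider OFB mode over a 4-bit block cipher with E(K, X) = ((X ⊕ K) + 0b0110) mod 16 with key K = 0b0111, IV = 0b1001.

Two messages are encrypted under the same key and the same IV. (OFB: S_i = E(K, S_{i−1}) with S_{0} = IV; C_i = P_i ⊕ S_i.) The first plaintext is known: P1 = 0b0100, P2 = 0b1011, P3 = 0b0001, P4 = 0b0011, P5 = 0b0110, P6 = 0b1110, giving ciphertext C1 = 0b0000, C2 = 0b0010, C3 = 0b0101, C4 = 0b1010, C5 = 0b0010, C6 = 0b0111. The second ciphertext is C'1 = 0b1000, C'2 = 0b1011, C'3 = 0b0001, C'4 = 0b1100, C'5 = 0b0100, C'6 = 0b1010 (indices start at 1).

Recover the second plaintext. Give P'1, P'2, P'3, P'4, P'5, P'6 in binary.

P'1 = 0b1100, P'2 = 0b0010, P'3 = 0b0101, P'4 = 0b0101, P'5 = 0b0000, P'6 = 0b0011

In OFB with a reused IV, both messages share the same keystream S_i, so C_i ⊕ C'_i = P_i ⊕ P'_i and thus P'_i = P_i ⊕ C_i ⊕ C'_i.
P'1: 0b0100 ⊕ 0b0000 ⊕ 0b1000 = 0b1100.
P'2: 0b1011 ⊕ 0b0010 ⊕ 0b1011 = 0b0010.
P'3: 0b0001 ⊕ 0b0101 ⊕ 0b0001 = 0b0101.
P'4: 0b0011 ⊕ 0b1010 ⊕ 0b1100 = 0b0101.
P'5: 0b0110 ⊕ 0b0010 ⊕ 0b0100 = 0b0000.
P'6: 0b1110 ⊕ 0b0111 ⊕ 0b1010 = 0b0011.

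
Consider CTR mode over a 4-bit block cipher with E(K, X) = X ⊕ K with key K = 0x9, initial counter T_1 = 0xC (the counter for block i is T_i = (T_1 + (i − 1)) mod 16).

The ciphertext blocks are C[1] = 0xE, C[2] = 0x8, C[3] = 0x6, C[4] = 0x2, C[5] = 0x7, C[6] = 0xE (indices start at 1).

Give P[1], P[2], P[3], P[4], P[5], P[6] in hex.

P[1] = 0xB, P[2] = 0xC, P[3] = 0x1, P[4] = 0x4, P[5] = 0xE, P[6] = 0x6

CTR decryption: S_i = E(K, T_i) where T_i is the counter for block i; P_i = C_i ⊕ S_i.
P[1]: T = 0xC, S = E(K, T) = 0x5; 0xE ⊕ 0x5 = 0xB.
P[2]: T = 0xD, S = E(K, T) = 0x4; 0x8 ⊕ 0x4 = 0xC.
P[3]: T = 0xE, S = E(K, T) = 0x7; 0x6 ⊕ 0x7 = 0x1.
P[4]: T = 0xF, S = E(K, T) = 0x6; 0x2 ⊕ 0x6 = 0x4.
P[5]: T = 0x0, S = E(K, T) = 0x9; 0x7 ⊕ 0x9 = 0xE.
P[6]: T = 0x1, S = E(K, T) = 0x8; 0xE ⊕ 0x8 = 0x6.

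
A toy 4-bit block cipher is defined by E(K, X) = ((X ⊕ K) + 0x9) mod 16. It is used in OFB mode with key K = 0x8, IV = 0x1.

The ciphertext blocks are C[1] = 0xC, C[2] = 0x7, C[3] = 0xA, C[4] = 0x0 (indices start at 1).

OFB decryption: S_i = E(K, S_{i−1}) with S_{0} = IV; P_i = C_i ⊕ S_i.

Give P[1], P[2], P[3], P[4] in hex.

P[1]: S = E(K, 0x1) = 0x2; 0xC ⊕ 0x2 = 0xE.
P[2]: S = E(K, 0x2) = 0x3; 0x7 ⊕ 0x3 = 0x4.
P[3]: S = E(K, 0x3) = 0x4; 0xA ⊕ 0x4 = 0xE.
P[4]: S = E(K, 0x4) = 0x5; 0x0 ⊕ 0x5 = 0x5.

P[1] = 0xE, P[2] = 0x4, P[3] = 0xE, P[4] = 0x5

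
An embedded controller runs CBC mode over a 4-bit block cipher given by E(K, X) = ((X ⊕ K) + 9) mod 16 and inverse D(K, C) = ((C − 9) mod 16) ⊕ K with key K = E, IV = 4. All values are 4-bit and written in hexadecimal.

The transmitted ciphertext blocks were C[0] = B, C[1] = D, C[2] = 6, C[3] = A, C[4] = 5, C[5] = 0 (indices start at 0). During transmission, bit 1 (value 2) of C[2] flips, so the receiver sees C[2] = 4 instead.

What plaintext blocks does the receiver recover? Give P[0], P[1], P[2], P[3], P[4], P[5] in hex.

P[0] = 8, P[1] = 1, P[2] = 8, P[3] = B, P[4] = 8, P[5] = C

CBC decryption: P_i = D(K, C_i) ⊕ C_{i−1}, with C_{−1} = IV.
Only C[2] changed, to 4. In CBC, a change in C_i garbles P_i and flips the same bit in P_{i+1}. Decrypting the received ciphertext:
P[0]: D(K, B) = C; C ⊕ 4 = 8.
P[1]: D(K, D) = A; A ⊕ B = 1.
P[2]: D(K, 4) = 5; 5 ⊕ D = 8.
P[3]: D(K, A) = F; F ⊕ 4 = B.
P[4]: D(K, 5) = 2; 2 ⊕ A = 8.
P[5]: D(K, 0) = 9; 9 ⊕ 5 = C.
Blocks that differ from the original plaintext: P[2], P[3].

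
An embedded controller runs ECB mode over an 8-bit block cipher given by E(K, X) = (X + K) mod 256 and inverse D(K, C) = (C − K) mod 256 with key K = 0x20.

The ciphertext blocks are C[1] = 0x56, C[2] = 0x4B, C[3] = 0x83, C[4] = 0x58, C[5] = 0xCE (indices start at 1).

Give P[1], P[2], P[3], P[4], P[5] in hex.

ECB decryption: P_i = D(K, C_i).
P[1]: D(K, 0x56) = 0x36.
P[2]: D(K, 0x4B) = 0x2B.
P[3]: D(K, 0x83) = 0x63.
P[4]: D(K, 0x58) = 0x38.
P[5]: D(K, 0xCE) = 0xAE.

P[1] = 0x36, P[2] = 0x2B, P[3] = 0x63, P[4] = 0x38, P[5] = 0xAE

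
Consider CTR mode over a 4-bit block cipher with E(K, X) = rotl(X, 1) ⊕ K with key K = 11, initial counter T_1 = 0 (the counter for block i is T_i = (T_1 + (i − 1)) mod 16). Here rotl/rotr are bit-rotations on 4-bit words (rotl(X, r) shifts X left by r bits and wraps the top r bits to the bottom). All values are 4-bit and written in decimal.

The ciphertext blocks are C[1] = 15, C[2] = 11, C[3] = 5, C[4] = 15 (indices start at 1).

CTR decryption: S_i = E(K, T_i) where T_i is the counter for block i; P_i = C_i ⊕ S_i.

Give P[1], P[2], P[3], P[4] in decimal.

P[1]: T = 0, S = E(K, T) = 11; 15 ⊕ 11 = 4.
P[2]: T = 1, S = E(K, T) = 9; 11 ⊕ 9 = 2.
P[3]: T = 2, S = E(K, T) = 15; 5 ⊕ 15 = 10.
P[4]: T = 3, S = E(K, T) = 13; 15 ⊕ 13 = 2.

P[1] = 4, P[2] = 2, P[3] = 10, P[4] = 2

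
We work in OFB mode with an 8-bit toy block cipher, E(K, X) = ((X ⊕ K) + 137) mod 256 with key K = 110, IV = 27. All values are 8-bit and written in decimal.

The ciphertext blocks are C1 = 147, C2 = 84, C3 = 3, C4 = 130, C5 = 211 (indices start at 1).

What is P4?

OFB decryption: S_i = E(K, S_{i−1}) with S_{0} = IV; P_i = C_i ⊕ S_i.
P1: S = E(K, 27) = 254; 147 ⊕ 254 = 109.
P2: S = E(K, 254) = 25; 84 ⊕ 25 = 77.
P3: S = E(K, 25) = 0; 3 ⊕ 0 = 3.
P4: S = E(K, 0) = 247; 130 ⊕ 247 = 117.

P4 = 117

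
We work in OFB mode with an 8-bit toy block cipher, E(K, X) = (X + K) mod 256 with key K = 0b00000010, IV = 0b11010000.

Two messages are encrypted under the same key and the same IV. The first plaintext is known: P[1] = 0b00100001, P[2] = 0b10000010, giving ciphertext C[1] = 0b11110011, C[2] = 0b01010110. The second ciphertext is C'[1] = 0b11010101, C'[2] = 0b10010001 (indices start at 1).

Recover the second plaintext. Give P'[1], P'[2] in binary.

P'[1] = 0b00000111, P'[2] = 0b01000101

In OFB with a reused IV, both messages share the same keystream S_i, so C_i ⊕ C'_i = P_i ⊕ P'_i and thus P'_i = P_i ⊕ C_i ⊕ C'_i.
P'[1]: 0b00100001 ⊕ 0b11110011 ⊕ 0b11010101 = 0b00000111.
P'[2]: 0b10000010 ⊕ 0b01010110 ⊕ 0b10010001 = 0b01000101.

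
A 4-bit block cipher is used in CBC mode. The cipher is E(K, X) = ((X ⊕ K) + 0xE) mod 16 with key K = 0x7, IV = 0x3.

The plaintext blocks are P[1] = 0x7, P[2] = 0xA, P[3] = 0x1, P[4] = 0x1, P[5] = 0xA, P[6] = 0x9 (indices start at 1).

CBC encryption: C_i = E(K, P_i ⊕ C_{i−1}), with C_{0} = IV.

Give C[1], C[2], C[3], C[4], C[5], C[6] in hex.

C[1]: P[1] ⊕ 0x3 = 0x4; E(K, 0x4) = 0x1.
C[2]: P[2] ⊕ 0x1 = 0xB; E(K, 0xB) = 0xA.
C[3]: P[3] ⊕ 0xA = 0xB; E(K, 0xB) = 0xA.
C[4]: P[4] ⊕ 0xA = 0xB; E(K, 0xB) = 0xA.
C[5]: P[5] ⊕ 0xA = 0x0; E(K, 0x0) = 0x5.
C[6]: P[6] ⊕ 0x5 = 0xC; E(K, 0xC) = 0x9.

C[1] = 0x1, C[2] = 0xA, C[3] = 0xA, C[4] = 0xA, C[5] = 0x5, C[6] = 0x9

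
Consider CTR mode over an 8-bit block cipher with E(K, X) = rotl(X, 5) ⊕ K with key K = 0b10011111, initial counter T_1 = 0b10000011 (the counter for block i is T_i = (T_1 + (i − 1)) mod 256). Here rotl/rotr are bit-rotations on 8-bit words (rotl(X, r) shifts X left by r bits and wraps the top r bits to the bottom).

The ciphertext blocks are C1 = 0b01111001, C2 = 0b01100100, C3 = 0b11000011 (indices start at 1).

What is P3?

CTR decryption: S_i = E(K, T_i) where T_i is the counter for block i; P_i = C_i ⊕ S_i.
P3: T = 0b10000101, S = E(K, T) = 0b00101111; 0b11000011 ⊕ 0b00101111 = 0b11101100.

P3 = 0b11101100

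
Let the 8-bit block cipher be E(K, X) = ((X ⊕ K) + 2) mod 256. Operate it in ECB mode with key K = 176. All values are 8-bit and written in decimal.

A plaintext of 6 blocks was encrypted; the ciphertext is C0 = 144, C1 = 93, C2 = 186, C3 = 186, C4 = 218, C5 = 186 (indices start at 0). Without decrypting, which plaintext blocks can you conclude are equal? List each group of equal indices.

P2 = P3 = P5

ECB encrypts each block independently with the same key, so equal ciphertext blocks imply equal plaintext blocks.
C2 = C3 = C5 = 186, so P2 = P3 = P5.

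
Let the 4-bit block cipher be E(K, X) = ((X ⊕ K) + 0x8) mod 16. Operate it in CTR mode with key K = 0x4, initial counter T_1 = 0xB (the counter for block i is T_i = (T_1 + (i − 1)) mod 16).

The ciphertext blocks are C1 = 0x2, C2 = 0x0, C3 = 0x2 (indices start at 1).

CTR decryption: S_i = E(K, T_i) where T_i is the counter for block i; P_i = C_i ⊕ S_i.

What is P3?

P3: T = 0xD, S = E(K, T) = 0x1; 0x2 ⊕ 0x1 = 0x3.

P3 = 0x3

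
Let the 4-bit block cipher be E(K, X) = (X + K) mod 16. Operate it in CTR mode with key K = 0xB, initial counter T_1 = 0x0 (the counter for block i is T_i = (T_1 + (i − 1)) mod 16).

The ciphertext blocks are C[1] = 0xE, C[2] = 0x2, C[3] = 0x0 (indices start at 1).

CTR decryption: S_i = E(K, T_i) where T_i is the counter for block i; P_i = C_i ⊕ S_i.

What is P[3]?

P[3]: T = 0x2, S = E(K, T) = 0xD; 0x0 ⊕ 0xD = 0xD.

P[3] = 0xD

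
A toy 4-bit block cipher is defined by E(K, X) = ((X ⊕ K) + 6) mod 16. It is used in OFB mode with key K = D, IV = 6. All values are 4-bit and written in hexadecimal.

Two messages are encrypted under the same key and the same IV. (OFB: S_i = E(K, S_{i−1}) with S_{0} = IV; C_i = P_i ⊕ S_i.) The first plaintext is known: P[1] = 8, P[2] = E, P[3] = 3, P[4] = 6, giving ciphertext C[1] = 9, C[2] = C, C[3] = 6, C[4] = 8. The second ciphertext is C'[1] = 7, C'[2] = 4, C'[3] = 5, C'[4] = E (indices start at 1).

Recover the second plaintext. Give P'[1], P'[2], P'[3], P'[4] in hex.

In OFB with a reused IV, both messages share the same keystream S_i, so C_i ⊕ C'_i = P_i ⊕ P'_i and thus P'_i = P_i ⊕ C_i ⊕ C'_i.
P'[1]: 8 ⊕ 9 ⊕ 7 = 6.
P'[2]: E ⊕ C ⊕ 4 = 6.
P'[3]: 3 ⊕ 6 ⊕ 5 = 0.
P'[4]: 6 ⊕ 8 ⊕ E = 0.

P'[1] = 6, P'[2] = 6, P'[3] = 0, P'[4] = 0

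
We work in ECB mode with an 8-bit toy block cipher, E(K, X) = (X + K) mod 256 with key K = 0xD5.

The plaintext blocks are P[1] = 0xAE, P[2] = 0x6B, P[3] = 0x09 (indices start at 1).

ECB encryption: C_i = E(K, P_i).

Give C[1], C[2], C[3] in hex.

C[1]: E(K, 0xAE) = 0x83.
C[2]: E(K, 0x6B) = 0x40.
C[3]: E(K, 0x09) = 0xDE.

C[1] = 0x83, C[2] = 0x40, C[3] = 0xDE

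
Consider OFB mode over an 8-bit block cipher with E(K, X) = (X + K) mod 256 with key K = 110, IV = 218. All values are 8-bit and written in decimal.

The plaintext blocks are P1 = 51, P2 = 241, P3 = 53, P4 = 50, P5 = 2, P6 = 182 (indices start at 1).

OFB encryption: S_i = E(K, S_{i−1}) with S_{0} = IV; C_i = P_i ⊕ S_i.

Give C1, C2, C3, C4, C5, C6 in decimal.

C1: S = E(K, 218) = 72; 51 ⊕ 72 = 123.
C2: S = E(K, 72) = 182; 241 ⊕ 182 = 71.
C3: S = E(K, 182) = 36; 53 ⊕ 36 = 17.
C4: S = E(K, 36) = 146; 50 ⊕ 146 = 160.
C5: S = E(K, 146) = 0; 2 ⊕ 0 = 2.
C6: S = E(K, 0) = 110; 182 ⊕ 110 = 216.

C1 = 123, C2 = 71, C3 = 17, C4 = 160, C5 = 2, C6 = 216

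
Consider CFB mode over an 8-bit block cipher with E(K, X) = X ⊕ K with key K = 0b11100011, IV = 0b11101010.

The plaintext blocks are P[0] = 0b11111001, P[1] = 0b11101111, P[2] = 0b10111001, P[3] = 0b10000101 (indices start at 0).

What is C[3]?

C[3] = 0b11000000

CFB encryption: C_i = P_i ⊕ E(K, C_{i−1}), with C_{−1} = IV.
C[0]: E(K, 0b11101010) = 0b00001001; 0b11111001 ⊕ 0b00001001 = 0b11110000.
C[1]: E(K, 0b11110000) = 0b00010011; 0b11101111 ⊕ 0b00010011 = 0b11111100.
C[2]: E(K, 0b11111100) = 0b00011111; 0b10111001 ⊕ 0b00011111 = 0b10100110.
C[3]: E(K, 0b10100110) = 0b01000101; 0b10000101 ⊕ 0b01000101 = 0b11000000.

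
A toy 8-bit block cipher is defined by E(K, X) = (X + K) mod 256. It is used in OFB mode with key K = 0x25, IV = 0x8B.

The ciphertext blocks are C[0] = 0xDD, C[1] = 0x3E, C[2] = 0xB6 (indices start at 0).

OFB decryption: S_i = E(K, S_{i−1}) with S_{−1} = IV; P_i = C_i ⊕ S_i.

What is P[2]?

P[0]: S = E(K, 0x8B) = 0xB0; 0xDD ⊕ 0xB0 = 0x6D.
P[1]: S = E(K, 0xB0) = 0xD5; 0x3E ⊕ 0xD5 = 0xEB.
P[2]: S = E(K, 0xD5) = 0xFA; 0xB6 ⊕ 0xFA = 0x4C.

P[2] = 0x4C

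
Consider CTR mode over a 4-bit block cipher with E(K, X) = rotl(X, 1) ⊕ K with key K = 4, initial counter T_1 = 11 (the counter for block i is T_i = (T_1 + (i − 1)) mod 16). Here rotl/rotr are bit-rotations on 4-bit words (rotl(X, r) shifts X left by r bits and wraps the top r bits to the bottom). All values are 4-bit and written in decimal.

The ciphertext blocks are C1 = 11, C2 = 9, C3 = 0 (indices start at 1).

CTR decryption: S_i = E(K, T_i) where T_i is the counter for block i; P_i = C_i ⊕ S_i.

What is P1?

P1: T = 11, S = E(K, T) = 3; 11 ⊕ 3 = 8.

P1 = 8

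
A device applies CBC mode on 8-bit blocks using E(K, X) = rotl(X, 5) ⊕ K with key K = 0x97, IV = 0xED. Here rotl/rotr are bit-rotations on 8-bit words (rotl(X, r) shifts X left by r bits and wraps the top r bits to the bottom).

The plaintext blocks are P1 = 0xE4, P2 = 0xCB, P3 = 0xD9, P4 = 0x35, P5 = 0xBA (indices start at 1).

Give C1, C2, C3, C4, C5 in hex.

CBC encryption: C_i = E(K, P_i ⊕ C_{i−1}), with C_{0} = IV.
C1: P1 ⊕ 0xED = 0x09; E(K, 0x09) = 0xB6.
C2: P2 ⊕ 0xB6 = 0x7D; E(K, 0x7D) = 0x38.
C3: P3 ⊕ 0x38 = 0xE1; E(K, 0xE1) = 0xAB.
C4: P4 ⊕ 0xAB = 0x9E; E(K, 0x9E) = 0x44.
C5: P5 ⊕ 0x44 = 0xFE; E(K, 0xFE) = 0x48.

C1 = 0xB6, C2 = 0x38, C3 = 0xAB, C4 = 0x44, C5 = 0x48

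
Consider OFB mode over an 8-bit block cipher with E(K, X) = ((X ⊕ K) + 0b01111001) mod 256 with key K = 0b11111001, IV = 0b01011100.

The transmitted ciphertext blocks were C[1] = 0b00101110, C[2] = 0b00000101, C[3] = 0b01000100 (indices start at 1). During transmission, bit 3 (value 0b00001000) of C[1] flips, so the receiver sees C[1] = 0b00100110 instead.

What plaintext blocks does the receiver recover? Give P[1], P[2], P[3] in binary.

P[1] = 0b00111000, P[2] = 0b01100101, P[3] = 0b01010110

OFB decryption: S_i = E(K, S_{i−1}) with S_{0} = IV; P_i = C_i ⊕ S_i.
Only C[1] changed, to 0b00100110. In OFB, a change in C_i flips the same bit in P_i only; the keystream is unaffected. Decrypting the received ciphertext:
P[1]: S = E(K, 0b01011100) = 0b00011110; 0b00100110 ⊕ 0b00011110 = 0b00111000.
P[2]: S = E(K, 0b00011110) = 0b01100000; 0b00000101 ⊕ 0b01100000 = 0b01100101.
P[3]: S = E(K, 0b01100000) = 0b00010010; 0b01000100 ⊕ 0b00010010 = 0b01010110.
Blocks that differ from the original plaintext: P[1].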